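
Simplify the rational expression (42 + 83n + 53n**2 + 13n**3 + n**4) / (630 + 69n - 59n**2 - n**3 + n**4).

(2 + 3n + n**2)/(30 - 11n + n**2)

Repeated division with remainder:
  n**4 + 13n**3 + 53n**2 + 83n + 42 = (n**4 - n**3 - 59n**2 + 69n + 630) + (14n**3 + 112n**2 + 14n - 588)
  n**4 - n**3 - 59n**2 + 69n + 630 = ((1/14)n - 9/14)(14n**3 + 112n**2 + 14n - 588) + (12n**2 + 120n + 252)
  14n**3 + 112n**2 + 14n - 588 = ((7/6)n - 7/3)(12n**2 + 120n + 252) + (0)
Last nonzero remainder: 12n**2 + 120n + 252. Dividing through by 12 gives the monic gcd n**2 + 10n + 21.
Cancel n**2 + 10n + 21 from numerator and denominator to get the reduced form.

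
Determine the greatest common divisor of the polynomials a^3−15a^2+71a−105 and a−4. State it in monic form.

1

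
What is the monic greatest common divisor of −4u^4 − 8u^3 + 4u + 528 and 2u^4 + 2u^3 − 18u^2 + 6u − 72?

u^2 + u − 12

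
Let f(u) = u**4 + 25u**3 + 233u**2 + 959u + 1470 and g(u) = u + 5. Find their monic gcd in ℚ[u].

u + 5

By polynomial division,
  u**4 + 25u**3 + 233u**2 + 959u + 1470 = (u**3 + 20u**2 + 133u + 294)(u + 5) + (0)
The last nonzero remainder u + 5 is already monic.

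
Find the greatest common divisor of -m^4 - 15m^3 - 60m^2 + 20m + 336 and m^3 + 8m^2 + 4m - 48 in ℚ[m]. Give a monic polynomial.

Repeated division with remainder:
  -m^4 - 15m^3 - 60m^2 + 20m + 336 = (-m - 7)(m^3 + 8m^2 + 4m - 48) + (0)
The last nonzero remainder m^3 + 8m^2 + 4m - 48 is already monic.

m^3 + 8m^2 + 4m - 48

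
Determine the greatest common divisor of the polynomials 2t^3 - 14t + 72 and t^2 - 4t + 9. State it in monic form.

Euclidean algorithm in ℚ[t]:
  2t^3 - 14t + 72 = (2t + 8)(t^2 - 4t + 9) + (0)
The last nonzero remainder t^2 - 4t + 9 is already monic.

t^2 - 4t + 9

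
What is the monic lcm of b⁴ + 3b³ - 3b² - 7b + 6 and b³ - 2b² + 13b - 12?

Repeated division with remainder:
  b⁴ + 3b³ - 3b² - 7b + 6 = (b + 5)(b³ - 2b² + 13b - 12) + (-6b² - 60b + 66)
  b³ - 2b² + 13b - 12 = (-(1/6)b + 2)(-6b² - 60b + 66) + (144b - 144)
  -6b² - 60b + 66 = (-(1/24)b - 11/24)(144b - 144) + (0)
Last nonzero remainder: 144b - 144. Dividing through by 144 gives the monic gcd b - 1.
Then lcm(f, g) = f·g / gcd(f, g); expanding and making the result monic gives the answer.

b⁶ + 2b⁵ + 6b⁴ + 32b³ - 23b² - 90b + 72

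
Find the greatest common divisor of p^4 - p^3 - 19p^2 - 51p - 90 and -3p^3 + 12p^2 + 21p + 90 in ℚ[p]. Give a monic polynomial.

Repeated division with remainder:
  p^4 - p^3 - 19p^2 - 51p - 90 = (-(1/3)p - 1)(-3p^3 + 12p^2 + 21p + 90) + (0)
Last nonzero remainder: -3p^3 + 12p^2 + 21p + 90. Dividing through by -3 gives the monic gcd p^3 - 4p^2 - 7p - 30.

p^3 - 4p^2 - 7p - 30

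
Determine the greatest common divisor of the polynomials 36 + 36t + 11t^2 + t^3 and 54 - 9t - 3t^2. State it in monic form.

6 + t

Repeated division with remainder:
  t^3 + 11t^2 + 36t + 36 = (-(1/3)t - 8/3)(-3t^2 - 9t + 54) + (30t + 180)
  -3t^2 - 9t + 54 = (-(1/10)t + 3/10)(30t + 180) + (0)
Last nonzero remainder: 30t + 180. Dividing through by 30 gives the monic gcd t + 6.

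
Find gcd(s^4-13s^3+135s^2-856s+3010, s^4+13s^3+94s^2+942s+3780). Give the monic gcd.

s^2-2s+70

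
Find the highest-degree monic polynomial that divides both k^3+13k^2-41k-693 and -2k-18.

k+9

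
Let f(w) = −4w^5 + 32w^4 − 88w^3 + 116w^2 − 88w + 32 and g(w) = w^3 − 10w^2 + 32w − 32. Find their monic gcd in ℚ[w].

w^2 − 6w + 8

Apply the Euclidean algorithm:
  −4w^5 + 32w^4 − 88w^3 + 116w^2 − 88w + 32 = (−4w^2 − 8w − 40)(w^3 − 10w^2 + 32w − 32) + (−156w^2 + 936w − 1248)
  w^3 − 10w^2 + 32w − 32 = (−(1/156)w + 1/39)(−156w^2 + 936w − 1248) + (0)
Last nonzero remainder: −156w^2 + 936w − 1248. Dividing through by −156 gives the monic gcd w^2 − 6w + 8.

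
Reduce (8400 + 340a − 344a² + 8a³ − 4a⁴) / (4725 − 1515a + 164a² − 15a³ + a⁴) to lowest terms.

Repeated division with remainder:
  −4a⁴ + 8a³ − 344a² + 340a + 8400 = (−4)(a⁴ − 15a³ + 164a² − 1515a + 4725) + (−52a³ + 312a² − 5720a + 27300)
  a⁴ − 15a³ + 164a² − 1515a + 4725 = (−(1/52)a + 9/52)(−52a³ + 312a² − 5720a + 27300) + (0)
Last nonzero remainder: −52a³ + 312a² − 5720a + 27300. Dividing through by −52 gives the monic gcd a³ − 6a² + 110a − 525.
Cancel a³ − 6a² + 110a − 525 from numerator and denominator to get the reduced form.

(−16 − 4a)/(−9 + a)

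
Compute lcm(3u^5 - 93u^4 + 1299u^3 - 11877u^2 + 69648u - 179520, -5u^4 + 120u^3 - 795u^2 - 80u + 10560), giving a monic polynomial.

Apply the Euclidean algorithm:
  3u^5 - 93u^4 + 1299u^3 - 11877u^2 + 69648u - 179520 = (-(3/5)u + 21/5)(-5u^4 + 120u^3 - 795u^2 - 80u + 10560) + (318u^3 - 8586u^2 + 76320u - 223872)
  -5u^4 + 120u^3 - 795u^2 - 80u + 10560 = (-(5/318)u - 5/106)(318u^3 - 8586u^2 + 76320u - 223872) + (0)
Last nonzero remainder: 318u^3 - 8586u^2 + 76320u - 223872. Dividing through by 318 gives the monic gcd u^3 - 27u^2 + 240u - 704.
Then lcm(f, g) = f·g / gcd(f, g); expanding and making the result monic gives the answer.

u^6 - 28u^5 + 340u^4 - 2660u^3 + 11339u^2 + 9808u - 179520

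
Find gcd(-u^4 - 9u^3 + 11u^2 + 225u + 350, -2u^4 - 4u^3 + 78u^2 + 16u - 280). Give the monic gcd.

u^3 + 4u^2 - 31u - 70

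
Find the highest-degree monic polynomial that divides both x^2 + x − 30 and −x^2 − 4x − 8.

1

Repeated division with remainder:
  x^2 + x − 30 = (−1)(−x^2 − 4x − 8) + (−3x − 38)
  −x^2 − 4x − 8 = ((1/3)x − 26/9)(−3x − 38) + (−1060/9)
  −3x − 38 = ((27/1060)x + 171/530)(−1060/9) + (0)
The last nonzero remainder is the constant −1060/9, so the polynomials are coprime and gcd = 1.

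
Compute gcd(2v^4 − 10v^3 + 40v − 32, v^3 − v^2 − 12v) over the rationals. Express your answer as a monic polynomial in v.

Repeated division with remainder:
  2v^4 − 10v^3 + 40v − 32 = (2v − 8)(v^3 − v^2 − 12v) + (16v^2 − 56v − 32)
  v^3 − v^2 − 12v = ((1/16)v + 5/32)(16v^2 − 56v − 32) + (−(5/4)v + 5)
  16v^2 − 56v − 32 = (−(64/5)v − 32/5)(−(5/4)v + 5) + (0)
Last nonzero remainder: −(5/4)v + 5. Dividing through by −5/4 gives the monic gcd v − 4.

v − 4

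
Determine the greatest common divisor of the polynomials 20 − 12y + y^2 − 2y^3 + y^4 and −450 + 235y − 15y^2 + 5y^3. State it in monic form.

−2 + y

Repeated division with remainder:
  y^4 − 2y^3 + y^2 − 12y + 20 = ((1/5)y + 1/5)(5y^3 − 15y^2 + 235y − 450) + (−43y^2 + 31y + 110)
  5y^3 − 15y^2 + 235y − 450 = (−(5/43)y + 490/1849)(−43y^2 + 31y + 110) + ((442975/1849)y − 885950/1849)
  −43y^2 + 31y + 110 = (−(79507/442975)y − 20339/88595)((442975/1849)y − 885950/1849) + (0)
Last nonzero remainder: (442975/1849)y − 885950/1849. Dividing through by 442975/1849 gives the monic gcd y − 2.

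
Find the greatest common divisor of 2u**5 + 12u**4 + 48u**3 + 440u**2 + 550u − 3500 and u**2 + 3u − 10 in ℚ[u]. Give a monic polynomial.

u**2 + 3u − 10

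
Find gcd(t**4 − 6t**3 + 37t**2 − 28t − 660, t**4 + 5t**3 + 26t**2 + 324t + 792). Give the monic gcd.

Euclidean algorithm in ℚ[t]:
  t**4 − 6t**3 + 37t**2 − 28t − 660 = (t**4 + 5t**3 + 26t**2 + 324t + 792) + (−11t**3 + 11t**2 − 352t − 1452)
  t**4 + 5t**3 + 26t**2 + 324t + 792 = (−(1/11)t − 6/11)(−11t**3 + 11t**2 − 352t − 1452) + (0)
Last nonzero remainder: −11t**3 + 11t**2 − 352t − 1452. Dividing through by −11 gives the monic gcd t**3 − t**2 + 32t + 132.

t**3 − t**2 + 32t + 132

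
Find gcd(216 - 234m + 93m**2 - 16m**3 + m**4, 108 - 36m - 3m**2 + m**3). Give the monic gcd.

By polynomial division,
  m**4 - 16m**3 + 93m**2 - 234m + 216 = (m - 13)(m**3 - 3m**2 - 36m + 108) + (90m**2 - 810m + 1620)
  m**3 - 3m**2 - 36m + 108 = ((1/90)m + 1/15)(90m**2 - 810m + 1620) + (0)
Last nonzero remainder: 90m**2 - 810m + 1620. Dividing through by 90 gives the monic gcd m**2 - 9m + 18.

18 - 9m + m**2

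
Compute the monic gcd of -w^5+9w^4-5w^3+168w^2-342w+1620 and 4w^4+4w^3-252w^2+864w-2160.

w^2-3w+9

Repeated division with remainder:
  -w^5+9w^4-5w^3+168w^2-342w+1620 = (-(1/4)w+5/2)(4w^4+4w^3-252w^2+864w-2160) + (-78w^3+1014w^2-3042w+7020)
  4w^4+4w^3-252w^2+864w-2160 = (-(2/39)w-28/39)(-78w^3+1014w^2-3042w+7020) + (320w^2-960w+2880)
  -78w^3+1014w^2-3042w+7020 = (-(39/160)w+39/16)(320w^2-960w+2880) + (0)
Last nonzero remainder: 320w^2-960w+2880. Dividing through by 320 gives the monic gcd w^2-3w+9.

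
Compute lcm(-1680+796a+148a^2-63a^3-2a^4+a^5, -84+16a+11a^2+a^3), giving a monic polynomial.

-10080+3096a+1684a^2-230a^3-75a^4+4a^5+a^6

Euclidean algorithm in ℚ[a]:
  a^5-2a^4-63a^3+148a^2+796a-1680 = (a^2-13a+64)(a^3+11a^2+16a-84) + (-264a^2-1320a+3696)
  a^3+11a^2+16a-84 = (-(1/264)a-1/44)(-264a^2-1320a+3696) + (0)
Last nonzero remainder: -264a^2-1320a+3696. Dividing through by -264 gives the monic gcd a^2+5a-14.
Then lcm(f, g) = f·g / gcd(f, g); expanding and making the result monic gives the answer.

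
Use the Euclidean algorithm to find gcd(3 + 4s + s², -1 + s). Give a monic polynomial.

1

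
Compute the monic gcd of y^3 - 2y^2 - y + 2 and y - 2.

y - 2

Apply the Euclidean algorithm:
  y^3 - 2y^2 - y + 2 = (y^2 - 1)(y - 2) + (0)
The last nonzero remainder y - 2 is already monic.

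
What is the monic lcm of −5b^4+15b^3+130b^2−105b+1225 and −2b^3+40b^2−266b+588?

Apply the Euclidean algorithm:
  −5b^4+15b^3+130b^2−105b+1225 = ((5/2)b+85/2)(−2b^3+40b^2−266b+588) + (−905b^2+9730b−23765)
  −2b^3+40b^2−266b+588 = ((2/905)b−3348/163805)(−905b^2+9730b−23765) + (−(478632/32761)b+3350424/32761)
  −905b^2+9730b−23765 = ((29648705/478632)b−15889085/68376)(−(478632/32761)b+3350424/32761) + (0)
Last nonzero remainder: −(478632/32761)b+3350424/32761. Dividing through by −478632/32761 gives the monic gcd b−7.
Then lcm(f, g) = f·g / gcd(f, g); expanding and making the result monic gives the answer.

b^6−16b^5+55b^4+233b^3−1610b^2+4067b−10290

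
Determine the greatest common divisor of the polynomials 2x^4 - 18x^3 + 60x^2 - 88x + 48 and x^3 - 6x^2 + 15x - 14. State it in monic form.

Euclidean algorithm in ℚ[x]:
  2x^4 - 18x^3 + 60x^2 - 88x + 48 = (2x - 6)(x^3 - 6x^2 + 15x - 14) + (-6x^2 + 30x - 36)
  x^3 - 6x^2 + 15x - 14 = (-(1/6)x + 1/6)(-6x^2 + 30x - 36) + (4x - 8)
  -6x^2 + 30x - 36 = (-(3/2)x + 9/2)(4x - 8) + (0)
Last nonzero remainder: 4x - 8. Dividing through by 4 gives the monic gcd x - 2.

x - 2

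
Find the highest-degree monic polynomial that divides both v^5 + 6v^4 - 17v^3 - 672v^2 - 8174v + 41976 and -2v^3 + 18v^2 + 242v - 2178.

Euclidean algorithm in ℚ[v]:
  v^5 + 6v^4 - 17v^3 - 672v^2 - 8174v + 41976 = (-(1/2)v^2 - (15/2)v - 239/2)(-2v^3 + 18v^2 + 242v - 2178) + (2205v^2 + 4410v - 218295)
  -2v^3 + 18v^2 + 242v - 2178 = (-(2/2205)v + 22/2205)(2205v^2 + 4410v - 218295) + (0)
Last nonzero remainder: 2205v^2 + 4410v - 218295. Dividing through by 2205 gives the monic gcd v^2 + 2v - 99.

v^2 + 2v - 99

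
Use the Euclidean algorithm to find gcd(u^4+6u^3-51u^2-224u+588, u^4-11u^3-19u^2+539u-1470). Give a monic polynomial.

u^2+u-42

Euclidean algorithm in ℚ[u]:
  u^4+6u^3-51u^2-224u+588 = (u^4-11u^3-19u^2+539u-1470) + (17u^3-32u^2-763u+2058)
  u^4-11u^3-19u^2+539u-1470 = ((1/17)u-155/289)(17u^3-32u^2-763u+2058) + ((2520/289)u^2+(2520/289)u-105840/289)
  17u^3-32u^2-763u+2058 = ((4913/2520)u-2023/360)((2520/289)u^2+(2520/289)u-105840/289) + (0)
Last nonzero remainder: (2520/289)u^2+(2520/289)u-105840/289. Dividing through by 2520/289 gives the monic gcd u^2+u-42.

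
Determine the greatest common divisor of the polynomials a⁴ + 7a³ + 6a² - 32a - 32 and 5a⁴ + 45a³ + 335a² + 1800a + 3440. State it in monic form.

a² + 8a + 16

By polynomial division,
  a⁴ + 7a³ + 6a² - 32a - 32 = (1/5)(5a⁴ + 45a³ + 335a² + 1800a + 3440) + (-2a³ - 61a² - 392a - 720)
  5a⁴ + 45a³ + 335a² + 1800a + 3440 = (-(5/2)a + 215/4)(-2a³ - 61a² - 392a - 720) + ((10535/4)a² + 21070a + 42140)
  -2a³ - 61a² - 392a - 720 = (-(8/10535)a - 36/2107)((10535/4)a² + 21070a + 42140) + (0)
Last nonzero remainder: (10535/4)a² + 21070a + 42140. Dividing through by 10535/4 gives the monic gcd a² + 8a + 16.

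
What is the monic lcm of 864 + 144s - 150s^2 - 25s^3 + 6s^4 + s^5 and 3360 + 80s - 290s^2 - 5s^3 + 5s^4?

Apply the Euclidean algorithm:
  s^5 + 6s^4 - 25s^3 - 150s^2 + 144s + 864 = ((1/5)s + 7/5)(5s^4 - 5s^3 - 290s^2 + 80s + 3360) + (40s^3 + 240s^2 - 640s - 3840)
  5s^4 - 5s^3 - 290s^2 + 80s + 3360 = ((1/8)s - 7/8)(40s^3 + 240s^2 - 640s - 3840) + (0)
Last nonzero remainder: 40s^3 + 240s^2 - 640s - 3840. Dividing through by 40 gives the monic gcd s^3 + 6s^2 - 16s - 96.
Then lcm(f, g) = f·g / gcd(f, g); expanding and making the result monic gives the answer.

-6048 - 144s + 1194s^2 + 25s^3 - 67s^4 - s^5 + s^6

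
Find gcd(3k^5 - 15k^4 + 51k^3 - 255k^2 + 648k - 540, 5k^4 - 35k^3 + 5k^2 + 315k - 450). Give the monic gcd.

k^2 - 5k + 6

Repeated division with remainder:
  3k^5 - 15k^4 + 51k^3 - 255k^2 + 648k - 540 = ((3/5)k + 6/5)(5k^4 - 35k^3 + 5k^2 + 315k - 450) + (90k^3 - 450k^2 + 540k)
  5k^4 - 35k^3 + 5k^2 + 315k - 450 = ((1/18)k - 1/9)(90k^3 - 450k^2 + 540k) + (-75k^2 + 375k - 450)
  90k^3 - 450k^2 + 540k = (-(6/5)k)(-75k^2 + 375k - 450) + (0)
Last nonzero remainder: -75k^2 + 375k - 450. Dividing through by -75 gives the monic gcd k^2 - 5k + 6.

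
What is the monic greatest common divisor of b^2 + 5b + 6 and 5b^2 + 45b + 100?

1

Repeated division with remainder:
  b^2 + 5b + 6 = (1/5)(5b^2 + 45b + 100) + (-4b - 14)
  5b^2 + 45b + 100 = (-(5/4)b - 55/8)(-4b - 14) + (15/4)
  -4b - 14 = (-(16/15)b - 56/15)(15/4) + (0)
The last nonzero remainder is the constant 15/4, so the polynomials are coprime and gcd = 1.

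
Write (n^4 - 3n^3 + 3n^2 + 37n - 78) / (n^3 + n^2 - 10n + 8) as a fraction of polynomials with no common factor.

(n^3 - n^2 + n + 39)/(n^2 + 3n - 4)

By polynomial division,
  n^4 - 3n^3 + 3n^2 + 37n - 78 = (n - 4)(n^3 + n^2 - 10n + 8) + (17n^2 - 11n - 46)
  n^3 + n^2 - 10n + 8 = ((1/17)n + 28/289)(17n^2 - 11n - 46) + (-(1800/289)n + 3600/289)
  17n^2 - 11n - 46 = (-(4913/1800)n - 6647/1800)(-(1800/289)n + 3600/289) + (0)
Last nonzero remainder: -(1800/289)n + 3600/289. Dividing through by -1800/289 gives the monic gcd n - 2.
Cancel n - 2 from numerator and denominator to get the reduced form.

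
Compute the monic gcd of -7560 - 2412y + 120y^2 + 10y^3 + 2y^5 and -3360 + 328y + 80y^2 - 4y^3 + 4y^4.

Euclidean algorithm in ℚ[y]:
  2y^5 + 10y^3 + 120y^2 - 2412y - 7560 = ((1/2)y + 1/2)(4y^4 - 4y^3 + 80y^2 + 328y - 3360) + (-28y^3 - 84y^2 - 896y - 5880)
  4y^4 - 4y^3 + 80y^2 + 328y - 3360 = (-(1/7)y + 4/7)(-28y^3 - 84y^2 - 896y - 5880) + (0)
Last nonzero remainder: -28y^3 - 84y^2 - 896y - 5880. Dividing through by -28 gives the monic gcd y^3 + 3y^2 + 32y + 210.

210 + 32y + 3y^2 + y^3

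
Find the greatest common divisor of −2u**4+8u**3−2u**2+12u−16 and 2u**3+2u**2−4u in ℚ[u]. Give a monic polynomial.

By polynomial division,
  −2u**4+8u**3−2u**2+12u−16 = (−u+5)(2u**3+2u**2−4u) + (−16u**2+32u−16)
  2u**3+2u**2−4u = (−(1/8)u−3/8)(−16u**2+32u−16) + (6u−6)
  −16u**2+32u−16 = (−(8/3)u+8/3)(6u−6) + (0)
Last nonzero remainder: 6u−6. Dividing through by 6 gives the monic gcd u−1.

u−1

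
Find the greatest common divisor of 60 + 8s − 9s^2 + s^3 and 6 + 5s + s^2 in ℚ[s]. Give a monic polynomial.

2 + s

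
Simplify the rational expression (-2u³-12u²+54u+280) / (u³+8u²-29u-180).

Euclidean algorithm in ℚ[u]:
  -2u³-12u²+54u+280 = (-2)(u³+8u²-29u-180) + (4u²-4u-80)
  u³+8u²-29u-180 = ((1/4)u+9/4)(4u²-4u-80) + (0)
Last nonzero remainder: 4u²-4u-80. Dividing through by 4 gives the monic gcd u²-u-20.
Cancel u²-u-20 from numerator and denominator to get the reduced form.

(-2u-14)/(u+9)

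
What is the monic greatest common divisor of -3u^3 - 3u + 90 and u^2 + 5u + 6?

1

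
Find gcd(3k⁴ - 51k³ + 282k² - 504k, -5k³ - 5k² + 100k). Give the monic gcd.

Repeated division with remainder:
  3k⁴ - 51k³ + 282k² - 504k = (-(3/5)k + 54/5)(-5k³ - 5k² + 100k) + (396k² - 1584k)
  -5k³ - 5k² + 100k = (-(5/396)k - 25/396)(396k² - 1584k) + (0)
Last nonzero remainder: 396k² - 1584k. Dividing through by 396 gives the monic gcd k² - 4k.

k² - 4k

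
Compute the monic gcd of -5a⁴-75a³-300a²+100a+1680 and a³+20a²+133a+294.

By polynomial division,
  -5a⁴-75a³-300a²+100a+1680 = (-5a+25)(a³+20a²+133a+294) + (-135a²-1755a-5670)
  a³+20a²+133a+294 = (-(1/135)a-7/135)(-135a²-1755a-5670) + (0)
Last nonzero remainder: -135a²-1755a-5670. Dividing through by -135 gives the monic gcd a²+13a+42.

a²+13a+42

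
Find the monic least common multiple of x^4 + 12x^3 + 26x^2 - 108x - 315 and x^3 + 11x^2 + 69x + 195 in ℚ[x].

Euclidean algorithm in ℚ[x]:
  x^4 + 12x^3 + 26x^2 - 108x - 315 = (x + 1)(x^3 + 11x^2 + 69x + 195) + (-54x^2 - 372x - 510)
  x^3 + 11x^2 + 69x + 195 = (-(1/54)x - 37/486)(-54x^2 - 372x - 510) + ((2530/81)x + 12650/81)
  -54x^2 - 372x - 510 = (-(2187/1265)x - 4131/1265)((2530/81)x + 12650/81) + (0)
Last nonzero remainder: (2530/81)x + 12650/81. Dividing through by 2530/81 gives the monic gcd x + 5.
Then lcm(f, g) = f·g / gcd(f, g); expanding and making the result monic gives the answer.

x^6 + 18x^5 + 137x^4 + 516x^3 + 51x^2 - 6102x - 12285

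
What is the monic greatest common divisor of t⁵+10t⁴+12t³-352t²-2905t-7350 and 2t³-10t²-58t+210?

By polynomial division,
  t⁵+10t⁴+12t³-352t²-2905t-7350 = ((1/2)t²+(15/2)t+58)(2t³-10t²-58t+210) + (558t²-1116t-19530)
  2t³-10t²-58t+210 = ((1/279)t-1/93)(558t²-1116t-19530) + (0)
Last nonzero remainder: 558t²-1116t-19530. Dividing through by 558 gives the monic gcd t²-2t-35.

t²-2t-35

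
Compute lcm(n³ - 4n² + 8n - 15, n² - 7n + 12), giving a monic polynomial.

n⁴ - 8n³ + 24n² - 47n + 60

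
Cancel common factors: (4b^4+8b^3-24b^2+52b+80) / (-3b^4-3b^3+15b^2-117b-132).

(-4b^2+12b-20)/(3b^2-12b+33)

Euclidean algorithm in ℚ[b]:
  4b^4+8b^3-24b^2+52b+80 = (-4/3)(-3b^4-3b^3+15b^2-117b-132) + (4b^3-4b^2-104b-96)
  -3b^4-3b^3+15b^2-117b-132 = (-(3/4)b-3/2)(4b^3-4b^2-104b-96) + (-69b^2-345b-276)
  4b^3-4b^2-104b-96 = (-(4/69)b+8/23)(-69b^2-345b-276) + (0)
Last nonzero remainder: -69b^2-345b-276. Dividing through by -69 gives the monic gcd b^2+5b+4.
Cancel b^2+5b+4 from numerator and denominator to get the reduced form.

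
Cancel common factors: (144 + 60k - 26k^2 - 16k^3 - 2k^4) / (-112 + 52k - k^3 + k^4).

(-18 - 12k - 2k^2)/(14 - 3k + k^2)

Euclidean algorithm in ℚ[k]:
  -2k^4 - 16k^3 - 26k^2 + 60k + 144 = (-2)(k^4 - k^3 + 52k - 112) + (-18k^3 - 26k^2 + 164k - 80)
  k^4 - k^3 + 52k - 112 = (-(1/18)k + 11/81)(-18k^3 - 26k^2 + 164k - 80) + ((1024/81)k^2 + (2048/81)k - 8192/81)
  -18k^3 - 26k^2 + 164k - 80 = (-(729/512)k + 405/512)((1024/81)k^2 + (2048/81)k - 8192/81) + (0)
Last nonzero remainder: (1024/81)k^2 + (2048/81)k - 8192/81. Dividing through by 1024/81 gives the monic gcd k^2 + 2k - 8.
Cancel k^2 + 2k - 8 from numerator and denominator to get the reduced form.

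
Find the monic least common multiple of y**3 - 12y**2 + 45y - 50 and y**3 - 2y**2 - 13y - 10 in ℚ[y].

Apply the Euclidean algorithm:
  y**3 - 12y**2 + 45y - 50 = (y**3 - 2y**2 - 13y - 10) + (-10y**2 + 58y - 40)
  y**3 - 2y**2 - 13y - 10 = (-(1/10)y - 19/50)(-10y**2 + 58y - 40) + ((126/25)y - 126/5)
  -10y**2 + 58y - 40 = (-(125/63)y + 100/63)((126/25)y - 126/5) + (0)
Last nonzero remainder: (126/25)y - 126/5. Dividing through by 126/25 gives the monic gcd y - 5.
Then lcm(f, g) = f·g / gcd(f, g); expanding and making the result monic gives the answer.

y**5 - 9y**4 + 11y**3 + 61y**2 - 60y - 100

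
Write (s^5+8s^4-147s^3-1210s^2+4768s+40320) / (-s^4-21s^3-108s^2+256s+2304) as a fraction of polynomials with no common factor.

Repeated division with remainder:
  s^5+8s^4-147s^3-1210s^2+4768s+40320 = (-s+13)(-s^4-21s^3-108s^2+256s+2304) + (18s^3+450s^2+3744s+10368)
  -s^4-21s^3-108s^2+256s+2304 = (-(1/18)s+2/9)(18s^3+450s^2+3744s+10368) + (0)
Last nonzero remainder: 18s^3+450s^2+3744s+10368. Dividing through by 18 gives the monic gcd s^3+25s^2+208s+576.
Cancel s^3+25s^2+208s+576 from numerator and denominator to get the reduced form.

(-s^2+17s-70)/(s-4)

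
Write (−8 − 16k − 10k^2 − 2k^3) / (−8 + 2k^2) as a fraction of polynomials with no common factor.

By polynomial division,
  −2k^3 − 10k^2 − 16k − 8 = (−k − 5)(2k^2 − 8) + (−24k − 48)
  2k^2 − 8 = (−(1/12)k + 1/6)(−24k − 48) + (0)
Last nonzero remainder: −24k − 48. Dividing through by −24 gives the monic gcd k + 2.
Cancel k + 2 from numerator and denominator to get the reduced form.

(−2 − 3k − k^2)/(−2 + k)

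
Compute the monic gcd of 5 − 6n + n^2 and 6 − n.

1

Euclidean algorithm in ℚ[n]:
  n^2 − 6n + 5 = (−n)(−n + 6) + (5)
  −n + 6 = (−(1/5)n + 6/5)(5) + (0)
The last nonzero remainder is the constant 5, so the polynomials are coprime and gcd = 1.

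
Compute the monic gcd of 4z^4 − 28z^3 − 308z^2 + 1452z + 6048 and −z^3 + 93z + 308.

z + 7

Apply the Euclidean algorithm:
  4z^4 − 28z^3 − 308z^2 + 1452z + 6048 = (−4z + 28)(−z^3 + 93z + 308) + (64z^2 + 80z − 2576)
  −z^3 + 93z + 308 = (−(1/64)z + 5/256)(64z^2 + 80z − 2576) + ((819/16)z + 5733/16)
  64z^2 + 80z − 2576 = ((1024/819)z − 5888/819)((819/16)z + 5733/16) + (0)
Last nonzero remainder: (819/16)z + 5733/16. Dividing through by 819/16 gives the monic gcd z + 7.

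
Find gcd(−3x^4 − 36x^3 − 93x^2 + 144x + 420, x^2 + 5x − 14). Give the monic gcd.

x^2 + 5x − 14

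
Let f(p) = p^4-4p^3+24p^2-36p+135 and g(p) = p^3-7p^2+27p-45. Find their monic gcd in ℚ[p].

p^2-4p+15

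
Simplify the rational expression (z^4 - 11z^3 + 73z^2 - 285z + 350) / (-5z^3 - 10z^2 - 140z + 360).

(-z^3 + 9z^2 - 55z + 175)/(5z^2 + 20z + 180)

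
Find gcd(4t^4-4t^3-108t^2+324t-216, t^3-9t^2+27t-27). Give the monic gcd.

Repeated division with remainder:
  4t^4-4t^3-108t^2+324t-216 = (4t+32)(t^3-9t^2+27t-27) + (72t^2-432t+648)
  t^3-9t^2+27t-27 = ((1/72)t-1/24)(72t^2-432t+648) + (0)
Last nonzero remainder: 72t^2-432t+648. Dividing through by 72 gives the monic gcd t^2-6t+9.

t^2-6t+9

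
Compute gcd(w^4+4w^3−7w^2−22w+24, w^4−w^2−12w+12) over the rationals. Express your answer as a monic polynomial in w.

By polynomial division,
  w^4+4w^3−7w^2−22w+24 = (w^4−w^2−12w+12) + (4w^3−6w^2−10w+12)
  w^4−w^2−12w+12 = ((1/4)w+3/8)(4w^3−6w^2−10w+12) + ((15/4)w^2−(45/4)w+15/2)
  4w^3−6w^2−10w+12 = ((16/15)w+8/5)((15/4)w^2−(45/4)w+15/2) + (0)
Last nonzero remainder: (15/4)w^2−(45/4)w+15/2. Dividing through by 15/4 gives the monic gcd w^2−3w+2.

w^2−3w+2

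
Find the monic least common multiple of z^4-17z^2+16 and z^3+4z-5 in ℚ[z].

z^6+z^5-12z^4-17z^3-69z^2+16z+80

By polynomial division,
  z^4-17z^2+16 = (z)(z^3+4z-5) + (-21z^2+5z+16)
  z^3+4z-5 = (-(1/21)z-5/441)(-21z^2+5z+16) + ((2125/441)z-2125/441)
  -21z^2+5z+16 = (-(9261/2125)z-7056/2125)((2125/441)z-2125/441) + (0)
Last nonzero remainder: (2125/441)z-2125/441. Dividing through by 2125/441 gives the monic gcd z-1.
Then lcm(f, g) = f·g / gcd(f, g); expanding and making the result monic gives the answer.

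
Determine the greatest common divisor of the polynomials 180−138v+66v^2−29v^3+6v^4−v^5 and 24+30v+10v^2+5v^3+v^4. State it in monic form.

6+v^2

Repeated division with remainder:
  −v^5+6v^4−29v^3+66v^2−138v+180 = (−v+11)(v^4+5v^3+10v^2+30v+24) + (−74v^3−14v^2−444v−84)
  v^4+5v^3+10v^2+30v+24 = (−(1/74)v−89/1369)(−74v^3−14v^2−444v−84) + ((4230/1369)v^2+25380/1369)
  −74v^3−14v^2−444v−84 = (−(50653/2115)v−9583/2115)((4230/1369)v^2+25380/1369) + (0)
Last nonzero remainder: (4230/1369)v^2+25380/1369. Dividing through by 4230/1369 gives the monic gcd v^2+6.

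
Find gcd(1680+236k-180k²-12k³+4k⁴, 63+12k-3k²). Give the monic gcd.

-21-4k+k²

Apply the Euclidean algorithm:
  4k⁴-12k³-180k²+236k+1680 = (-(4/3)k²-(4/3)k+80/3)(-3k²+12k+63) + (0)
Last nonzero remainder: -3k²+12k+63. Dividing through by -3 gives the monic gcd k²-4k-21.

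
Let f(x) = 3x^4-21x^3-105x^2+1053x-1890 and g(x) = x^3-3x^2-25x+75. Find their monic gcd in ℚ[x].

Euclidean algorithm in ℚ[x]:
  3x^4-21x^3-105x^2+1053x-1890 = (3x-12)(x^3-3x^2-25x+75) + (-66x^2+528x-990)
  x^3-3x^2-25x+75 = (-(1/66)x-5/66)(-66x^2+528x-990) + (0)
Last nonzero remainder: -66x^2+528x-990. Dividing through by -66 gives the monic gcd x^2-8x+15.

x^2-8x+15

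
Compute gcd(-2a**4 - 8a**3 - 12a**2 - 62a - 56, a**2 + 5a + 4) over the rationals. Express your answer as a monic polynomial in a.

a**2 + 5a + 4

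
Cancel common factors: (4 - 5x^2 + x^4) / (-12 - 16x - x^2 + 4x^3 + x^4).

(-1 + x)/(3 + x)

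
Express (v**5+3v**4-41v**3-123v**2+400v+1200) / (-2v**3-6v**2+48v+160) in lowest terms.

By polynomial division,
  v**5+3v**4-41v**3-123v**2+400v+1200 = (-(1/2)v**2+17/2)(-2v**3-6v**2+48v+160) + (8v**2-8v-160)
  -2v**3-6v**2+48v+160 = (-(1/4)v-1)(8v**2-8v-160) + (0)
Last nonzero remainder: 8v**2-8v-160. Dividing through by 8 gives the monic gcd v**2-v-20.
Cancel v**2-v-20 from numerator and denominator to get the reduced form.

(-v**3-4v**2+17v+60)/(2v+8)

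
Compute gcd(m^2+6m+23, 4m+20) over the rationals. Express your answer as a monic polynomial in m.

1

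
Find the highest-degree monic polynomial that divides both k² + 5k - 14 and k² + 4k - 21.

Repeated division with remainder:
  k² + 5k - 14 = (k² + 4k - 21) + (k + 7)
  k² + 4k - 21 = (k - 3)(k + 7) + (0)
The last nonzero remainder k + 7 is already monic.

k + 7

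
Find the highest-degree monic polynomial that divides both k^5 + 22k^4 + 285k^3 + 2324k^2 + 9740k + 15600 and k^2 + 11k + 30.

k^2 + 11k + 30

Apply the Euclidean algorithm:
  k^5 + 22k^4 + 285k^3 + 2324k^2 + 9740k + 15600 = (k^3 + 11k^2 + 134k + 520)(k^2 + 11k + 30) + (0)
The last nonzero remainder k^2 + 11k + 30 is already monic.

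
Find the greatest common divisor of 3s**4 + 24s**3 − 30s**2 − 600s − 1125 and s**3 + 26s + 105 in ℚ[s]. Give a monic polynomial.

By polynomial division,
  3s**4 + 24s**3 − 30s**2 − 600s − 1125 = (3s + 24)(s**3 + 26s + 105) + (−108s**2 − 1539s − 3645)
  s**3 + 26s + 105 = (−(1/108)s + 19/144)(−108s**2 − 1539s − 3645) + ((3125/16)s + 9375/16)
  −108s**2 − 1539s − 3645 = (−(1728/3125)s − 3888/625)((3125/16)s + 9375/16) + (0)
Last nonzero remainder: (3125/16)s + 9375/16. Dividing through by 3125/16 gives the monic gcd s + 3.

s + 3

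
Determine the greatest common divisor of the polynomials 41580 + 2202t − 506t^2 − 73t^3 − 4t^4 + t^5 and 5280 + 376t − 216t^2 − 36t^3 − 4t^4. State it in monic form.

66 + 8t + t^2

By polynomial division,
  t^5 − 4t^4 − 73t^3 − 506t^2 + 2202t + 41580 = (−(1/4)t + 13/4)(−4t^4 − 36t^3 − 216t^2 + 376t + 5280) + (−10t^3 + 290t^2 + 2300t + 24420)
  −4t^4 − 36t^3 − 216t^2 + 376t + 5280 = ((2/5)t + 76/5)(−10t^3 + 290t^2 + 2300t + 24420) + (−5544t^2 − 44352t − 365904)
  −10t^3 + 290t^2 + 2300t + 24420 = ((5/2772)t − 185/2772)(−5544t^2 − 44352t − 365904) + (0)
Last nonzero remainder: −5544t^2 − 44352t − 365904. Dividing through by −5544 gives the monic gcd t^2 + 8t + 66.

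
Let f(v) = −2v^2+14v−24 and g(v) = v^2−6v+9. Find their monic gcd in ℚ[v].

v−3

Apply the Euclidean algorithm:
  −2v^2+14v−24 = (−2)(v^2−6v+9) + (2v−6)
  v^2−6v+9 = ((1/2)v−3/2)(2v−6) + (0)
Last nonzero remainder: 2v−6. Dividing through by 2 gives the monic gcd v−3.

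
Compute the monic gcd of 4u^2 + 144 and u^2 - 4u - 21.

Apply the Euclidean algorithm:
  4u^2 + 144 = (4)(u^2 - 4u - 21) + (16u + 228)
  u^2 - 4u - 21 = ((1/16)u - 73/64)(16u + 228) + (3825/16)
  16u + 228 = ((256/3825)u + 1216/1275)(3825/16) + (0)
The last nonzero remainder is the constant 3825/16, so the polynomials are coprime and gcd = 1.

1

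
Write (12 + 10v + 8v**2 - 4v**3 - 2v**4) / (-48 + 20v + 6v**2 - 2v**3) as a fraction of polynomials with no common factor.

(1 + v + v**2)/(-4 + v)

Repeated division with remainder:
  -2v**4 - 4v**3 + 8v**2 + 10v + 12 = (v + 5)(-2v**3 + 6v**2 + 20v - 48) + (-42v**2 - 42v + 252)
  -2v**3 + 6v**2 + 20v - 48 = ((1/21)v - 4/21)(-42v**2 - 42v + 252) + (0)
Last nonzero remainder: -42v**2 - 42v + 252. Dividing through by -42 gives the monic gcd v**2 + v - 6.
Cancel v**2 + v - 6 from numerator and denominator to get the reduced form.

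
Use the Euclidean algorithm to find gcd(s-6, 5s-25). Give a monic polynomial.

By polynomial division,
  s-6 = (1/5)(5s-25) + (-1)
  5s-25 = (-5s+25)(-1) + (0)
The last nonzero remainder is the constant -1, so the polynomials are coprime and gcd = 1.

1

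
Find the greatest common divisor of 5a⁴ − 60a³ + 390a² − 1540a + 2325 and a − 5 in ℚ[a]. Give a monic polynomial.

a − 5

Euclidean algorithm in ℚ[a]:
  5a⁴ − 60a³ + 390a² − 1540a + 2325 = (5a³ − 35a² + 215a − 465)(a − 5) + (0)
The last nonzero remainder a − 5 is already monic.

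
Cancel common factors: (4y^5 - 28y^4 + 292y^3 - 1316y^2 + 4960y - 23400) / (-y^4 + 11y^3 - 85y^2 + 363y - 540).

(-4y^3 + 12y^2 - 64y + 520)/(y^2 - 7y + 12)

Repeated division with remainder:
  4y^5 - 28y^4 + 292y^3 - 1316y^2 + 4960y - 23400 = (-4y - 16)(-y^4 + 11y^3 - 85y^2 + 363y - 540) + (128y^3 - 1224y^2 + 8608y - 32040)
  -y^4 + 11y^3 - 85y^2 + 363y - 540 = (-(1/128)y + 23/2048)(128y^3 - 1224y^2 + 8608y - 32040) + (-(1025/256)y^2 + (1025/64)y - 46125/256)
  128y^3 - 1224y^2 + 8608y - 32040 = (-(32768/1025)y + 182272/1025)(-(1025/256)y^2 + (1025/64)y - 46125/256) + (0)
Last nonzero remainder: -(1025/256)y^2 + (1025/64)y - 46125/256. Dividing through by -1025/256 gives the monic gcd y^2 - 4y + 45.
Cancel y^2 - 4y + 45 from numerator and denominator to get the reduced form.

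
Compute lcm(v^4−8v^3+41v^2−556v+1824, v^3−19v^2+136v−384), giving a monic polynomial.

v^6−19v^5+177v^4−1391v^3+9908v^2−46752v+87552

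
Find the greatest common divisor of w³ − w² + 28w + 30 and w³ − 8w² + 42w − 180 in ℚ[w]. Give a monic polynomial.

w² − 2w + 30

Apply the Euclidean algorithm:
  w³ − w² + 28w + 30 = (w³ − 8w² + 42w − 180) + (7w² − 14w + 210)
  w³ − 8w² + 42w − 180 = ((1/7)w − 6/7)(7w² − 14w + 210) + (0)
Last nonzero remainder: 7w² − 14w + 210. Dividing through by 7 gives the monic gcd w² − 2w + 30.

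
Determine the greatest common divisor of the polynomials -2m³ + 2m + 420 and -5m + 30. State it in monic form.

Euclidean algorithm in ℚ[m]:
  -2m³ + 2m + 420 = ((2/5)m² + (12/5)m + 14)(-5m + 30) + (0)
Last nonzero remainder: -5m + 30. Dividing through by -5 gives the monic gcd m - 6.

m - 6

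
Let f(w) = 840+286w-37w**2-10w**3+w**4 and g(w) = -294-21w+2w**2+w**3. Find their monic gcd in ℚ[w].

Apply the Euclidean algorithm:
  w**4-10w**3-37w**2+286w+840 = (w-12)(w**3+2w**2-21w-294) + (8w**2+328w-2688)
  w**3+2w**2-21w-294 = ((1/8)w-39/8)(8w**2+328w-2688) + (1914w-13398)
  8w**2+328w-2688 = ((4/957)w+64/319)(1914w-13398) + (0)
Last nonzero remainder: 1914w-13398. Dividing through by 1914 gives the monic gcd w-7.

-7+w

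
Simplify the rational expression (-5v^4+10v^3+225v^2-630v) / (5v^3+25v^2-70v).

By polynomial division,
  -5v^4+10v^3+225v^2-630v = (-v+7)(5v^3+25v^2-70v) + (-20v^2-140v)
  5v^3+25v^2-70v = (-(1/4)v+1/2)(-20v^2-140v) + (0)
Last nonzero remainder: -20v^2-140v. Dividing through by -20 gives the monic gcd v^2+7v.
Cancel v^2+7v from numerator and denominator to get the reduced form.

(-v^2+9v-18)/(v-2)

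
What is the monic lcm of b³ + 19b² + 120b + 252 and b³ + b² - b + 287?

Repeated division with remainder:
  b³ + 19b² + 120b + 252 = (b³ + b² - b + 287) + (18b² + 121b - 35)
  b³ + b² - b + 287 = ((1/18)b - 103/324)(18b² + 121b - 35) + ((12769/324)b + 89383/324)
  18b² + 121b - 35 = ((5832/12769)b - 1620/12769)((12769/324)b + 89383/324) + (0)
Last nonzero remainder: (12769/324)b + 89383/324. Dividing through by 12769/324 gives the monic gcd b + 7.
Then lcm(f, g) = f·g / gcd(f, g); expanding and making the result monic gives the answer.

b⁵ + 13b⁴ + 47b³ + 311b² + 3408b + 10332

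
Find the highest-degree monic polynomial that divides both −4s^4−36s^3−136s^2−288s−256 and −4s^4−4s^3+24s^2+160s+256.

s^3+5s^2+14s+16

Apply the Euclidean algorithm:
  −4s^4−36s^3−136s^2−288s−256 = (−4s^4−4s^3+24s^2+160s+256) + (−32s^3−160s^2−448s−512)
  −4s^4−4s^3+24s^2+160s+256 = ((1/8)s−1/2)(−32s^3−160s^2−448s−512) + (0)
Last nonzero remainder: −32s^3−160s^2−448s−512. Dividing through by −32 gives the monic gcd s^3+5s^2+14s+16.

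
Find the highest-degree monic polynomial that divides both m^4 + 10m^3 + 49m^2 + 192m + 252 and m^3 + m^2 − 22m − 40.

Euclidean algorithm in ℚ[m]:
  m^4 + 10m^3 + 49m^2 + 192m + 252 = (m + 9)(m^3 + m^2 − 22m − 40) + (62m^2 + 430m + 612)
  m^3 + m^2 − 22m − 40 = ((1/62)m − 92/961)(62m^2 + 430m + 612) + ((8932/961)m + 17864/961)
  62m^2 + 430m + 612 = ((29791/4466)m + 147033/4466)((8932/961)m + 17864/961) + (0)
Last nonzero remainder: (8932/961)m + 17864/961. Dividing through by 8932/961 gives the monic gcd m + 2.

m + 2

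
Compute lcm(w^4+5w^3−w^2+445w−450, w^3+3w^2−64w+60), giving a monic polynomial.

By polynomial division,
  w^4+5w^3−w^2+445w−450 = (w+2)(w^3+3w^2−64w+60) + (57w^2+513w−570)
  w^3+3w^2−64w+60 = ((1/57)w−2/19)(57w^2+513w−570) + (0)
Last nonzero remainder: 57w^2+513w−570. Dividing through by 57 gives the monic gcd w^2+9w−10.
Then lcm(f, g) = f·g / gcd(f, g); expanding and making the result monic gives the answer.

w^5−w^4−31w^3+451w^2−3120w+2700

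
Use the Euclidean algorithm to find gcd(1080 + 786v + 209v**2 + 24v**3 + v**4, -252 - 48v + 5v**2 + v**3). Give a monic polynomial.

6 + v

By polynomial division,
  v**4 + 24v**3 + 209v**2 + 786v + 1080 = (v + 19)(v**3 + 5v**2 - 48v - 252) + (162v**2 + 1950v + 5868)
  v**3 + 5v**2 - 48v - 252 = ((1/162)v - 95/2187)(162v**2 + 1950v + 5868) + ((352/729)v + 704/243)
  162v**2 + 1950v + 5868 = ((59049/176)v + 356481/176)((352/729)v + 704/243) + (0)
Last nonzero remainder: (352/729)v + 704/243. Dividing through by 352/729 gives the monic gcd v + 6.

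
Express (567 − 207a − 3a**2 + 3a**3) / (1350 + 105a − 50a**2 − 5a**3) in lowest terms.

(−63 + 30a − 3a**2)/(−150 + 5a + 5a**2)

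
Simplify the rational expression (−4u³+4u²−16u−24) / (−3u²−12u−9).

(4u²−8u+24)/(3u+9)

By polynomial division,
  −4u³+4u²−16u−24 = ((4/3)u−20/3)(−3u²−12u−9) + (−84u−84)
  −3u²−12u−9 = ((1/28)u+3/28)(−84u−84) + (0)
Last nonzero remainder: −84u−84. Dividing through by −84 gives the monic gcd u+1.
Cancel u+1 from numerator and denominator to get the reduced form.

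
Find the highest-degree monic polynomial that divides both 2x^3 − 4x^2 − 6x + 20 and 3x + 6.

Apply the Euclidean algorithm:
  2x^3 − 4x^2 − 6x + 20 = ((2/3)x^2 − (8/3)x + 10/3)(3x + 6) + (0)
Last nonzero remainder: 3x + 6. Dividing through by 3 gives the monic gcd x + 2.

x + 2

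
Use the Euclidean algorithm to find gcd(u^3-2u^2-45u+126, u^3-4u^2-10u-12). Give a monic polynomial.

u-6

Euclidean algorithm in ℚ[u]:
  u^3-2u^2-45u+126 = (u^3-4u^2-10u-12) + (2u^2-35u+138)
  u^3-4u^2-10u-12 = ((1/2)u+27/4)(2u^2-35u+138) + ((629/4)u-1887/2)
  2u^2-35u+138 = ((8/629)u-92/629)((629/4)u-1887/2) + (0)
Last nonzero remainder: (629/4)u-1887/2. Dividing through by 629/4 gives the monic gcd u-6.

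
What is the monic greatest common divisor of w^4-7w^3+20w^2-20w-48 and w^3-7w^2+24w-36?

w^2-4w+12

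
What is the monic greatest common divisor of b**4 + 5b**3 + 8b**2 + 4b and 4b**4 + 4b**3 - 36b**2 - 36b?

Apply the Euclidean algorithm:
  b**4 + 5b**3 + 8b**2 + 4b = (1/4)(4b**4 + 4b**3 - 36b**2 - 36b) + (4b**3 + 17b**2 + 13b)
  4b**4 + 4b**3 - 36b**2 - 36b = (b - 13/4)(4b**3 + 17b**2 + 13b) + ((25/4)b**2 + (25/4)b)
  4b**3 + 17b**2 + 13b = ((16/25)b + 52/25)((25/4)b**2 + (25/4)b) + (0)
Last nonzero remainder: (25/4)b**2 + (25/4)b. Dividing through by 25/4 gives the monic gcd b**2 + b.

b**2 + b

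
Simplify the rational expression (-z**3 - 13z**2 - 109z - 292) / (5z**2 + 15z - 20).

(-z**2 - 9z - 73)/(5z - 5)

Euclidean algorithm in ℚ[z]:
  -z**3 - 13z**2 - 109z - 292 = (-(1/5)z - 2)(5z**2 + 15z - 20) + (-83z - 332)
  5z**2 + 15z - 20 = (-(5/83)z + 5/83)(-83z - 332) + (0)
Last nonzero remainder: -83z - 332. Dividing through by -83 gives the monic gcd z + 4.
Cancel z + 4 from numerator and denominator to get the reduced form.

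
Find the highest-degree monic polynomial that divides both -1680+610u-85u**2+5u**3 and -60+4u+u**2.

-6+u

Apply the Euclidean algorithm:
  5u**3-85u**2+610u-1680 = (5u-105)(u**2+4u-60) + (1330u-7980)
  u**2+4u-60 = ((1/1330)u+1/133)(1330u-7980) + (0)
Last nonzero remainder: 1330u-7980. Dividing through by 1330 gives the monic gcd u-6.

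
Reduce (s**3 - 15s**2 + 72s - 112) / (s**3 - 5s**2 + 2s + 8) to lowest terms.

Repeated division with remainder:
  s**3 - 15s**2 + 72s - 112 = (s**3 - 5s**2 + 2s + 8) + (-10s**2 + 70s - 120)
  s**3 - 5s**2 + 2s + 8 = (-(1/10)s - 1/5)(-10s**2 + 70s - 120) + (4s - 16)
  -10s**2 + 70s - 120 = (-(5/2)s + 15/2)(4s - 16) + (0)
Last nonzero remainder: 4s - 16. Dividing through by 4 gives the monic gcd s - 4.
Cancel s - 4 from numerator and denominator to get the reduced form.

(s**2 - 11s + 28)/(s**2 - s - 2)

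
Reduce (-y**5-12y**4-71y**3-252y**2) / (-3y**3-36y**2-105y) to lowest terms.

Apply the Euclidean algorithm:
  -y**5-12y**4-71y**3-252y**2 = ((1/3)y**2+12)(-3y**3-36y**2-105y) + (180y**2+1260y)
  -3y**3-36y**2-105y = (-(1/60)y-1/12)(180y**2+1260y) + (0)
Last nonzero remainder: 180y**2+1260y. Dividing through by 180 gives the monic gcd y**2+7y.
Cancel y**2+7y from numerator and denominator to get the reduced form.

(y**3+5y**2+36y)/(3y+15)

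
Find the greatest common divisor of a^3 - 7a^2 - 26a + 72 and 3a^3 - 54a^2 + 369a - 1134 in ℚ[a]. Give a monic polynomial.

a - 9

Apply the Euclidean algorithm:
  a^3 - 7a^2 - 26a + 72 = (1/3)(3a^3 - 54a^2 + 369a - 1134) + (11a^2 - 149a + 450)
  3a^3 - 54a^2 + 369a - 1134 = ((3/11)a - 147/121)(11a^2 - 149a + 450) + ((7896/121)a - 71064/121)
  11a^2 - 149a + 450 = ((1331/7896)a - 3025/3948)((7896/121)a - 71064/121) + (0)
Last nonzero remainder: (7896/121)a - 71064/121. Dividing through by 7896/121 gives the monic gcd a - 9.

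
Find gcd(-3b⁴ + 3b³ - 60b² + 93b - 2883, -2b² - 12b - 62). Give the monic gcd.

By polynomial division,
  -3b⁴ + 3b³ - 60b² + 93b - 2883 = ((3/2)b² - (21/2)b + 93/2)(-2b² - 12b - 62) + (0)
Last nonzero remainder: -2b² - 12b - 62. Dividing through by -2 gives the monic gcd b² + 6b + 31.

b² + 6b + 31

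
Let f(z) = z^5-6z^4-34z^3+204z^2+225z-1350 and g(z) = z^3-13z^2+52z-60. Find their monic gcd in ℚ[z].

z^2-11z+30

Apply the Euclidean algorithm:
  z^5-6z^4-34z^3+204z^2+225z-1350 = (z^2+7z+5)(z^3-13z^2+52z-60) + (-35z^2+385z-1050)
  z^3-13z^2+52z-60 = (-(1/35)z+2/35)(-35z^2+385z-1050) + (0)
Last nonzero remainder: -35z^2+385z-1050. Dividing through by -35 gives the monic gcd z^2-11z+30.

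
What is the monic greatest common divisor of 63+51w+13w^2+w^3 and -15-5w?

Repeated division with remainder:
  w^3+13w^2+51w+63 = (-(1/5)w^2-2w-21/5)(-5w-15) + (0)
Last nonzero remainder: -5w-15. Dividing through by -5 gives the monic gcd w+3.

3+w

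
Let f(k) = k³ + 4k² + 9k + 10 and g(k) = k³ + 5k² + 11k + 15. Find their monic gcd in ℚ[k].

k² + 2k + 5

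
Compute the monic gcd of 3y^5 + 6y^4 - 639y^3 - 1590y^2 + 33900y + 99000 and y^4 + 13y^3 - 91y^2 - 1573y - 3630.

By polynomial division,
  3y^5 + 6y^4 - 639y^3 - 1590y^2 + 33900y + 99000 = (3y - 33)(y^4 + 13y^3 - 91y^2 - 1573y - 3630) + (63y^3 + 126y^2 - 7119y - 20790)
  y^4 + 13y^3 - 91y^2 - 1573y - 3630 = ((1/63)y + 11/63)(63y^3 + 126y^2 - 7119y - 20790) + (0)
Last nonzero remainder: 63y^3 + 126y^2 - 7119y - 20790. Dividing through by 63 gives the monic gcd y^3 + 2y^2 - 113y - 330.

y^3 + 2y^2 - 113y - 330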